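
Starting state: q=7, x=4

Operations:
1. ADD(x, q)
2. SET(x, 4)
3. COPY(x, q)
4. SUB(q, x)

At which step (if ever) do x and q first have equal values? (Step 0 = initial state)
Step 3

x and q first become equal after step 3.

Comparing values at each step:
Initial: x=4, q=7
After step 1: x=11, q=7
After step 2: x=4, q=7
After step 3: x=7, q=7 ← equal!
After step 4: x=7, q=0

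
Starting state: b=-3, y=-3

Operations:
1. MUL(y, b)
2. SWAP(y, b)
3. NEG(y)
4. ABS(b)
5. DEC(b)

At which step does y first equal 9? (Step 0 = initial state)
Step 1

Tracing y:
Initial: y = -3
After step 1: y = 9 ← first occurrence
After step 2: y = -3
After step 3: y = 3
After step 4: y = 3
After step 5: y = 3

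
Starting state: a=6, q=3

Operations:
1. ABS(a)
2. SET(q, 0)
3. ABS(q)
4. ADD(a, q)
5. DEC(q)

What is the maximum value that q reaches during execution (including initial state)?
3

Values of q at each step:
Initial: q = 3 ← maximum
After step 1: q = 3
After step 2: q = 0
After step 3: q = 0
After step 4: q = 0
After step 5: q = -1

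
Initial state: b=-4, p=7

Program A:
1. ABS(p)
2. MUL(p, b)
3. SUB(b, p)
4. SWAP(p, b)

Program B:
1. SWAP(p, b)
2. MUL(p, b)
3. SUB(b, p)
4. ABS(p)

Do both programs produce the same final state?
No

Program A final state: b=-28, p=24
Program B final state: b=35, p=28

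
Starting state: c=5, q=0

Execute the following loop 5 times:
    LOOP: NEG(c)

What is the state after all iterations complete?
c=-5, q=0

Iteration trace:
Start: c=5, q=0
After iteration 1: c=-5, q=0
After iteration 2: c=5, q=0
After iteration 3: c=-5, q=0
After iteration 4: c=5, q=0
After iteration 5: c=-5, q=0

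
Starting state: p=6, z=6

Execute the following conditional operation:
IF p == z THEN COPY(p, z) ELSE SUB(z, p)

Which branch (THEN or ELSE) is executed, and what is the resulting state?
Branch: THEN, Final state: p=6, z=6

Evaluating condition: p == z
p = 6, z = 6
Condition is True, so THEN branch executes
After COPY(p, z): p=6, z=6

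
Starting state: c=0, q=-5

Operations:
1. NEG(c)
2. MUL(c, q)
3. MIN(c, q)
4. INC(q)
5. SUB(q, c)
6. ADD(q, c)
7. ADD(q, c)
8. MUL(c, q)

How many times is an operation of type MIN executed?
1

Counting MIN operations:
Step 3: MIN(c, q) ← MIN
Total: 1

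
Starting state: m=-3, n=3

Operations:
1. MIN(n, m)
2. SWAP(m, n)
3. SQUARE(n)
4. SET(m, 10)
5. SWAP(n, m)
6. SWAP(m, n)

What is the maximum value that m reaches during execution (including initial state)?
10

Values of m at each step:
Initial: m = -3
After step 1: m = -3
After step 2: m = -3
After step 3: m = -3
After step 4: m = 10 ← maximum
After step 5: m = 9
After step 6: m = 10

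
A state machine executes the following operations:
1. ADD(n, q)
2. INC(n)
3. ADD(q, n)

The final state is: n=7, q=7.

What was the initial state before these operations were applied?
n=6, q=0

Working backwards:
Final state: n=7, q=7
Before step 3 (ADD(q, n)): n=7, q=0
Before step 2 (INC(n)): n=6, q=0
Before step 1 (ADD(n, q)): n=6, q=0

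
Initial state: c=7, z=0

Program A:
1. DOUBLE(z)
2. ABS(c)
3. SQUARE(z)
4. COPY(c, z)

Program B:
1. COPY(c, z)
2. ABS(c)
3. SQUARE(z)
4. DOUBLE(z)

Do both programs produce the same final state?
Yes

Program A final state: c=0, z=0
Program B final state: c=0, z=0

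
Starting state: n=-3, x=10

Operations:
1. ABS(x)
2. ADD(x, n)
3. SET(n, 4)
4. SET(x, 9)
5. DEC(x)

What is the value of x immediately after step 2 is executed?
x = 7

Tracing x through execution:
Initial: x = 10
After step 1 (ABS(x)): x = 10
After step 2 (ADD(x, n)): x = 7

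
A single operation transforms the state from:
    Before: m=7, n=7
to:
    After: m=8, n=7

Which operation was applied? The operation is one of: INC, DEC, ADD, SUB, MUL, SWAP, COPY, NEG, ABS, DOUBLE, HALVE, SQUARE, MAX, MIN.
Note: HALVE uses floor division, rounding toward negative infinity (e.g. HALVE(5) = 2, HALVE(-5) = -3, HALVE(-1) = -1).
INC(m)

Analyzing the change:
Before: m=7, n=7
After: m=8, n=7
Variable m changed from 7 to 8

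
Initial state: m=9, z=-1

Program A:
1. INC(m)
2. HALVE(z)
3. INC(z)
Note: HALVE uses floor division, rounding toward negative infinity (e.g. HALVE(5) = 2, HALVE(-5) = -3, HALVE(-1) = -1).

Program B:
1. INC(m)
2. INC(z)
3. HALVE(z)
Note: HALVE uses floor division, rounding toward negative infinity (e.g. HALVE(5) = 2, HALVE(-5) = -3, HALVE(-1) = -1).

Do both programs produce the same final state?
Yes

Program A final state: m=10, z=0
Program B final state: m=10, z=0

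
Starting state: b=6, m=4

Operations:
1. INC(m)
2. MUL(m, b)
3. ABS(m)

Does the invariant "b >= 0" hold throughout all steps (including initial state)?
Yes

The invariant holds at every step.

State at each step:
Initial: b=6, m=4
After step 1: b=6, m=5
After step 2: b=6, m=30
After step 3: b=6, m=30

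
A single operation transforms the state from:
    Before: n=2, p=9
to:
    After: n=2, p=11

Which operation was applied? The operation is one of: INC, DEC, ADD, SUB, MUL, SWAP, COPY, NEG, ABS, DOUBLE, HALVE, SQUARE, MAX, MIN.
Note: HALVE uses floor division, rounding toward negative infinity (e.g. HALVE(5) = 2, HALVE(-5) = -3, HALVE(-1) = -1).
ADD(p, n)

Analyzing the change:
Before: n=2, p=9
After: n=2, p=11
Variable p changed from 9 to 11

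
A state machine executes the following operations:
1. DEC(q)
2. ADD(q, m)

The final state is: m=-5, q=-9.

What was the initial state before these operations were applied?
m=-5, q=-3

Working backwards:
Final state: m=-5, q=-9
Before step 2 (ADD(q, m)): m=-5, q=-4
Before step 1 (DEC(q)): m=-5, q=-3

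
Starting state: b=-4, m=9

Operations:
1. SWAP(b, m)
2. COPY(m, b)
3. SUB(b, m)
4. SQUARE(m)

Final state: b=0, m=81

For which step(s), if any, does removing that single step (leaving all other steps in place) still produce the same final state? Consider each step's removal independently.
None - removing any single step changes the final result

Testing removal of each single step:
Without step 1: final = b=0, m=16 (different)
Without step 2: final = b=13, m=16 (different)
Without step 3: final = b=9, m=81 (different)
Without step 4: final = b=0, m=9 (different)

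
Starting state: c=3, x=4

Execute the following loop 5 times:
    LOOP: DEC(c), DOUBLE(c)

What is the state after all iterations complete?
c=34, x=4

Iteration trace:
Start: c=3, x=4
After iteration 1: c=4, x=4
After iteration 2: c=6, x=4
After iteration 3: c=10, x=4
After iteration 4: c=18, x=4
After iteration 5: c=34, x=4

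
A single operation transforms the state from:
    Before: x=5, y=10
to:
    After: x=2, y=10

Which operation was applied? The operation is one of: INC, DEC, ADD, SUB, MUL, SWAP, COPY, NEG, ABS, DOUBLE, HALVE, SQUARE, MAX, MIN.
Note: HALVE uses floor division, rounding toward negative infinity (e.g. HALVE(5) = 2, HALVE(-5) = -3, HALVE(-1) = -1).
HALVE(x)

Analyzing the change:
Before: x=5, y=10
After: x=2, y=10
Variable x changed from 5 to 2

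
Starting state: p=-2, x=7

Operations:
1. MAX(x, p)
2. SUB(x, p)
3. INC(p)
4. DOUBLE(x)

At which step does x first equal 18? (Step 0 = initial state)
Step 4

Tracing x:
Initial: x = 7
After step 1: x = 7
After step 2: x = 9
After step 3: x = 9
After step 4: x = 18 ← first occurrence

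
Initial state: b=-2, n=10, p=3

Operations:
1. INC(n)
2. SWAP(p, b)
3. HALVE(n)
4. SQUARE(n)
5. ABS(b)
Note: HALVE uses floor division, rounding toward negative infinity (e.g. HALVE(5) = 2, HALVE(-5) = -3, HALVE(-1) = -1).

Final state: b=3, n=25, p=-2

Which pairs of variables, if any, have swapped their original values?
(p, b)

Comparing initial and final values:
p: 3 → -2
b: -2 → 3
n: 10 → 25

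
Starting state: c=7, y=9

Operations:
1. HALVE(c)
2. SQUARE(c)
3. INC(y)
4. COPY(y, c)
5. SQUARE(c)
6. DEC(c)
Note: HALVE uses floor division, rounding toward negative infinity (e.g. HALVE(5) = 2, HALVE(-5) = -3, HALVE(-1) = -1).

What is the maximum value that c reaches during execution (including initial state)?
81

Values of c at each step:
Initial: c = 7
After step 1: c = 3
After step 2: c = 9
After step 3: c = 9
After step 4: c = 9
After step 5: c = 81 ← maximum
After step 6: c = 80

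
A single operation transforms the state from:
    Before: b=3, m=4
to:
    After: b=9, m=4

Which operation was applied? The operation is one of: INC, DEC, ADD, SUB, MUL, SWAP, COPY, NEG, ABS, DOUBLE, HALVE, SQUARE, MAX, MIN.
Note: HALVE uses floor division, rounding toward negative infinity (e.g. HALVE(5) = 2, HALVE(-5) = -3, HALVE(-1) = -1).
SQUARE(b)

Analyzing the change:
Before: b=3, m=4
After: b=9, m=4
Variable b changed from 3 to 9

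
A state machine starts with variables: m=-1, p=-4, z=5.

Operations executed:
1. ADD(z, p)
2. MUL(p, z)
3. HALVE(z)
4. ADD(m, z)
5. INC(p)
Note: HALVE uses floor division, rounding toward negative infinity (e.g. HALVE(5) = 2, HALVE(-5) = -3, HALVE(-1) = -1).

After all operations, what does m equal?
m = -1

Tracing execution:
Step 1: ADD(z, p) → m = -1
Step 2: MUL(p, z) → m = -1
Step 3: HALVE(z) → m = -1
Step 4: ADD(m, z) → m = -1
Step 5: INC(p) → m = -1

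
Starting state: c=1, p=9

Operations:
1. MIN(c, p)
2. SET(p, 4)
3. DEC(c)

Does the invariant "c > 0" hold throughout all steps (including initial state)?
No, violated after step 3

The invariant is violated after step 3.

State at each step:
Initial: c=1, p=9
After step 1: c=1, p=9
After step 2: c=1, p=4
After step 3: c=0, p=4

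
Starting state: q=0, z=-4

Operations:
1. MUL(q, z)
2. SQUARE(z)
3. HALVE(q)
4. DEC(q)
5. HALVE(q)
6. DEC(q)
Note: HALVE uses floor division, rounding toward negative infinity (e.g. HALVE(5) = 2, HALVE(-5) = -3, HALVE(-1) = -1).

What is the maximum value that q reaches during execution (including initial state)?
0

Values of q at each step:
Initial: q = 0 ← maximum
After step 1: q = 0
After step 2: q = 0
After step 3: q = 0
After step 4: q = -1
After step 5: q = -1
After step 6: q = -2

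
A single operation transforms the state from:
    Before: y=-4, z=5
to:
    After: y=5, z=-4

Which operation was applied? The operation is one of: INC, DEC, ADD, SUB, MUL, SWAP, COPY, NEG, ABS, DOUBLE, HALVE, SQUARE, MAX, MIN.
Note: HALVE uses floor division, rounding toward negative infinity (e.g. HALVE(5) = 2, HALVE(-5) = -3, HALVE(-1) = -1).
SWAP(y, z)

Analyzing the change:
Before: y=-4, z=5
After: y=5, z=-4
Variable y changed from -4 to 5
Variable z changed from 5 to -4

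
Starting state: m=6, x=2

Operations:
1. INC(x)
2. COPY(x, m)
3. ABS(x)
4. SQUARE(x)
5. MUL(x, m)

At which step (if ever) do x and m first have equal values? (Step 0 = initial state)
Step 2

x and m first become equal after step 2.

Comparing values at each step:
Initial: x=2, m=6
After step 1: x=3, m=6
After step 2: x=6, m=6 ← equal!
After step 3: x=6, m=6 ← equal!
After step 4: x=36, m=6
After step 5: x=216, m=6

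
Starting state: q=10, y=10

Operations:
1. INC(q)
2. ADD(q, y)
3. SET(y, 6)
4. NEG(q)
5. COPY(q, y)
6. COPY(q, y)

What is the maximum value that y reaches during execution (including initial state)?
10

Values of y at each step:
Initial: y = 10 ← maximum
After step 1: y = 10
After step 2: y = 10
After step 3: y = 6
After step 4: y = 6
After step 5: y = 6
After step 6: y = 6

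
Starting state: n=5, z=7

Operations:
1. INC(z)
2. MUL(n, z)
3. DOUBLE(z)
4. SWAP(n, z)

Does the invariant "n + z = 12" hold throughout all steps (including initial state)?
No, violated after step 1

The invariant is violated after step 1.

State at each step:
Initial: n=5, z=7
After step 1: n=5, z=8
After step 2: n=40, z=8
After step 3: n=40, z=16
After step 4: n=16, z=40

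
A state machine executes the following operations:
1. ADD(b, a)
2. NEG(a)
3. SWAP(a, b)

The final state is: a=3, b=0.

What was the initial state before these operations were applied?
a=0, b=3

Working backwards:
Final state: a=3, b=0
Before step 3 (SWAP(a, b)): a=0, b=3
Before step 2 (NEG(a)): a=0, b=3
Before step 1 (ADD(b, a)): a=0, b=3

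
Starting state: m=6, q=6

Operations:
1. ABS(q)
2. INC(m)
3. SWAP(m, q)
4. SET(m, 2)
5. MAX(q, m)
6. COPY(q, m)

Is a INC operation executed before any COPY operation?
Yes

First INC: step 2
First COPY: step 6
Since 2 < 6, INC comes first.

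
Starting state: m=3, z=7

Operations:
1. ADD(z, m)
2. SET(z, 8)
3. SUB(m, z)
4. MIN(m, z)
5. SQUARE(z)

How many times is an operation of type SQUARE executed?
1

Counting SQUARE operations:
Step 5: SQUARE(z) ← SQUARE
Total: 1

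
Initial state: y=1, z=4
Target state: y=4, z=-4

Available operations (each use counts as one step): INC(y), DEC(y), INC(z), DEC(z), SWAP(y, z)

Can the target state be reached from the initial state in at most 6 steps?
Yes

Path (6 steps): DEC(y) → DEC(y) → DEC(y) → DEC(y) → DEC(y) → SWAP(y, z)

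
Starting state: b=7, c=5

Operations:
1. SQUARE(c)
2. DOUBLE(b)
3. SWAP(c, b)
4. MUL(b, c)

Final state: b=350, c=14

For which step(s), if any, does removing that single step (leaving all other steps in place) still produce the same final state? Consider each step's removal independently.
None - removing any single step changes the final result

Testing removal of each single step:
Without step 1: final = b=70, c=14 (different)
Without step 2: final = b=175, c=7 (different)
Without step 3: final = b=350, c=25 (different)
Without step 4: final = b=25, c=14 (different)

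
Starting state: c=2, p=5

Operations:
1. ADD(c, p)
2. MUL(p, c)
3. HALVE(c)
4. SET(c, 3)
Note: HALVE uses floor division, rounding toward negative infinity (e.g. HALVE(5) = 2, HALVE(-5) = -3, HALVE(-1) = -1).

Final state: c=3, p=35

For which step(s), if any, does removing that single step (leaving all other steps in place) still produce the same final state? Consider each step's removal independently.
Step(s) 3, 4

Testing removal of each single step:
Without step 1: final = c=3, p=10 (different)
Without step 2: final = c=3, p=5 (different)
Without step 3: final = c=3, p=35 (same)
Without step 4: final = c=3, p=35 (same)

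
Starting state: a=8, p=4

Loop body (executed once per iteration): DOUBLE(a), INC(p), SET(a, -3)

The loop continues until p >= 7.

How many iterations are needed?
3

Tracing iterations:
Initial: a=8, p=4
After iteration 1: a=-3, p=5
After iteration 2: a=-3, p=6
After iteration 3: a=-3, p=7
p >= 7 now holds, so the loop exits after 3 iterations.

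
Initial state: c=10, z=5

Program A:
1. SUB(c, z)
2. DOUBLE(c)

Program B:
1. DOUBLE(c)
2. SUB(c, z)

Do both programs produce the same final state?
No

Program A final state: c=10, z=5
Program B final state: c=15, z=5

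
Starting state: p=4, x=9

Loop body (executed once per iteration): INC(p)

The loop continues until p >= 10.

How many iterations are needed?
6

Tracing iterations:
Initial: p=4, x=9
After iteration 1: p=5, x=9
After iteration 2: p=6, x=9
After iteration 3: p=7, x=9
After iteration 4: p=8, x=9
After iteration 5: p=9, x=9
After iteration 6: p=10, x=9
p >= 10 now holds, so the loop exits after 6 iterations.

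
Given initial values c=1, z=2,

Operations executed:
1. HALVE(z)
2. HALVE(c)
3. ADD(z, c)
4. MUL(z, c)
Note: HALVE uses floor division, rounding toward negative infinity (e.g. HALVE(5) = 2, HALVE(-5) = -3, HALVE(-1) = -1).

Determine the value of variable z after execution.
z = 0

Tracing execution:
Step 1: HALVE(z) → z = 1
Step 2: HALVE(c) → z = 1
Step 3: ADD(z, c) → z = 1
Step 4: MUL(z, c) → z = 0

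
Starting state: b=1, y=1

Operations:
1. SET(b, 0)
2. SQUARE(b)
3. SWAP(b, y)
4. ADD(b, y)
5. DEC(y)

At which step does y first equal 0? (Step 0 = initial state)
Step 3

Tracing y:
Initial: y = 1
After step 1: y = 1
After step 2: y = 1
After step 3: y = 0 ← first occurrence
After step 4: y = 0
After step 5: y = -1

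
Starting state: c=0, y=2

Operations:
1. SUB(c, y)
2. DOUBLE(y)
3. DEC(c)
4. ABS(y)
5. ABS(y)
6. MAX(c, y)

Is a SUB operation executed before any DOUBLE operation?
Yes

First SUB: step 1
First DOUBLE: step 2
Since 1 < 2, SUB comes first.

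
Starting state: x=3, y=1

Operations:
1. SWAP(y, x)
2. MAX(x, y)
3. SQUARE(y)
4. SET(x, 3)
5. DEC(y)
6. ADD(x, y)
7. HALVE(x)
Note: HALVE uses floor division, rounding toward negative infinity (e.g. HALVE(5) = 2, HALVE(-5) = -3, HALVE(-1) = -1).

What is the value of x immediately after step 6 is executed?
x = 11

Tracing x through execution:
Initial: x = 3
After step 1 (SWAP(y, x)): x = 1
After step 2 (MAX(x, y)): x = 3
After step 3 (SQUARE(y)): x = 3
After step 4 (SET(x, 3)): x = 3
After step 5 (DEC(y)): x = 3
After step 6 (ADD(x, y)): x = 11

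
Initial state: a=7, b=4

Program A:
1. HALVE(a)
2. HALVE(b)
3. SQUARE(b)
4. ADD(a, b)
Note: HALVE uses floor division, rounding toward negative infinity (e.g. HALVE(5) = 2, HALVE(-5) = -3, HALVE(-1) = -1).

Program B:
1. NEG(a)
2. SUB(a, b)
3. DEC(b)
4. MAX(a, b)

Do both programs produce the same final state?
No

Program A final state: a=7, b=4
Program B final state: a=3, b=3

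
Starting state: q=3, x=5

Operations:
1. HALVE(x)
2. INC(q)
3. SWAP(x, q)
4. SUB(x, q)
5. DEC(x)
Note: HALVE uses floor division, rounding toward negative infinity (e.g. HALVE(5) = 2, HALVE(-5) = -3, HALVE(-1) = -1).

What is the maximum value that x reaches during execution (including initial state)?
5

Values of x at each step:
Initial: x = 5 ← maximum
After step 1: x = 2
After step 2: x = 2
After step 3: x = 4
After step 4: x = 2
After step 5: x = 1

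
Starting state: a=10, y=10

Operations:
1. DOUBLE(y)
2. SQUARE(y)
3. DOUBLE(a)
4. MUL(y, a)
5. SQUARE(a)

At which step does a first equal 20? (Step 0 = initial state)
Step 3

Tracing a:
Initial: a = 10
After step 1: a = 10
After step 2: a = 10
After step 3: a = 20 ← first occurrence
After step 4: a = 20
After step 5: a = 400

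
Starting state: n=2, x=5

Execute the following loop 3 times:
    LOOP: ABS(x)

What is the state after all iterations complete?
n=2, x=5

Iteration trace:
Start: n=2, x=5
After iteration 1: n=2, x=5
After iteration 2: n=2, x=5
After iteration 3: n=2, x=5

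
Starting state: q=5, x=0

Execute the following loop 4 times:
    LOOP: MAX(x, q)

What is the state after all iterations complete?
q=5, x=5

Iteration trace:
Start: q=5, x=0
After iteration 1: q=5, x=5
After iteration 2: q=5, x=5
After iteration 3: q=5, x=5
After iteration 4: q=5, x=5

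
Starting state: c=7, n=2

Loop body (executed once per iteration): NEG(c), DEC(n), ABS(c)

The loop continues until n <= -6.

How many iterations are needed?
8

Tracing iterations:
Initial: c=7, n=2
After iteration 1: c=7, n=1
After iteration 2: c=7, n=0
After iteration 3: c=7, n=-1
After iteration 4: c=7, n=-2
After iteration 5: c=7, n=-3
After iteration 6: c=7, n=-4
After iteration 7: c=7, n=-5
After iteration 8: c=7, n=-6
n <= -6 now holds, so the loop exits after 8 iterations.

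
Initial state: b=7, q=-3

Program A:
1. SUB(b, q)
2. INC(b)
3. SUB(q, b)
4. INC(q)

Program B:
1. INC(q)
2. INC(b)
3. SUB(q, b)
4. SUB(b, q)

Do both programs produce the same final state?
No

Program A final state: b=11, q=-13
Program B final state: b=18, q=-10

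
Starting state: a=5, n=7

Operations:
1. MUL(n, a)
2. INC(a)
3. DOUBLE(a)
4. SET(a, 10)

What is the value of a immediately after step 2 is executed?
a = 6

Tracing a through execution:
Initial: a = 5
After step 1 (MUL(n, a)): a = 5
After step 2 (INC(a)): a = 6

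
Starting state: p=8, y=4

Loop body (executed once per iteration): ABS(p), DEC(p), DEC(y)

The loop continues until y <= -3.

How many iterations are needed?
7

Tracing iterations:
Initial: p=8, y=4
After iteration 1: p=7, y=3
After iteration 2: p=6, y=2
After iteration 3: p=5, y=1
After iteration 4: p=4, y=0
After iteration 5: p=3, y=-1
After iteration 6: p=2, y=-2
After iteration 7: p=1, y=-3
y <= -3 now holds, so the loop exits after 7 iterations.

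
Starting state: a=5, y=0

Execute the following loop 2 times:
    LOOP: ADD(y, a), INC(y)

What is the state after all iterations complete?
a=5, y=12

Iteration trace:
Start: a=5, y=0
After iteration 1: a=5, y=6
After iteration 2: a=5, y=12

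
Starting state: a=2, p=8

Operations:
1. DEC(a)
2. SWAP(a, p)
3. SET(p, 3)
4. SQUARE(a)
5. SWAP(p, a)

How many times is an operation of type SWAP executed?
2

Counting SWAP operations:
Step 2: SWAP(a, p) ← SWAP
Step 5: SWAP(p, a) ← SWAP
Total: 2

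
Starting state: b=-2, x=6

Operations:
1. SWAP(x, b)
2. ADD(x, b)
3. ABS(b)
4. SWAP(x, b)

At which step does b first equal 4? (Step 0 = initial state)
Step 4

Tracing b:
Initial: b = -2
After step 1: b = 6
After step 2: b = 6
After step 3: b = 6
After step 4: b = 4 ← first occurrence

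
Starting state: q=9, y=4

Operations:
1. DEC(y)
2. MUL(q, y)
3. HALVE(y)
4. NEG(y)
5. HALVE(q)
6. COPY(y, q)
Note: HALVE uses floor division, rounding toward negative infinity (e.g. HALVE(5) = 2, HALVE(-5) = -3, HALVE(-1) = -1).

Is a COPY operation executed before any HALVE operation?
No

First COPY: step 6
First HALVE: step 3
Since 6 > 3, HALVE comes first.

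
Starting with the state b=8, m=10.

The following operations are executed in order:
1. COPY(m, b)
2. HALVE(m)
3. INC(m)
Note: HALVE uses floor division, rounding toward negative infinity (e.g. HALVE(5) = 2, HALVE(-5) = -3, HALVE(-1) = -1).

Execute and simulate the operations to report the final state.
{b: 8, m: 5}

Step-by-step execution:
Initial: b=8, m=10
After step 1 (COPY(m, b)): b=8, m=8
After step 2 (HALVE(m)): b=8, m=4
After step 3 (INC(m)): b=8, m=5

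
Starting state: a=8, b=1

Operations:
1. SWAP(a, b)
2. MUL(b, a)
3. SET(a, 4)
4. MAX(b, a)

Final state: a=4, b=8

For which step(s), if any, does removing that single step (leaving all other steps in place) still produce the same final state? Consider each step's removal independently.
Step(s) 1, 2, 4

Testing removal of each single step:
Without step 1: final = a=4, b=8 (same)
Without step 2: final = a=4, b=8 (same)
Without step 3: final = a=1, b=8 (different)
Without step 4: final = a=4, b=8 (same)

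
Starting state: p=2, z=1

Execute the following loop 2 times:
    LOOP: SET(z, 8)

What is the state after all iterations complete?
p=2, z=8

Iteration trace:
Start: p=2, z=1
After iteration 1: p=2, z=8
After iteration 2: p=2, z=8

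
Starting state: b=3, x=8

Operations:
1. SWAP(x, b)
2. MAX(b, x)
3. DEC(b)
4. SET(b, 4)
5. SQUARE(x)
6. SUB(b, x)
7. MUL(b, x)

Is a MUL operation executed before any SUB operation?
No

First MUL: step 7
First SUB: step 6
Since 7 > 6, SUB comes first.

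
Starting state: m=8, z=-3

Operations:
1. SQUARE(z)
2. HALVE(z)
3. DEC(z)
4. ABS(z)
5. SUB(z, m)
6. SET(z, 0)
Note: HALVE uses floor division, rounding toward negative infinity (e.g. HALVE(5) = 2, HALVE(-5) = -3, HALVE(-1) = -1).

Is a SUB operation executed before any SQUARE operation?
No

First SUB: step 5
First SQUARE: step 1
Since 5 > 1, SQUARE comes first.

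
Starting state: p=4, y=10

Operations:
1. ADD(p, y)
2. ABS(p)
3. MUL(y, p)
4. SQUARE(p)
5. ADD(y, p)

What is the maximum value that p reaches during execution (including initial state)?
196

Values of p at each step:
Initial: p = 4
After step 1: p = 14
After step 2: p = 14
After step 3: p = 14
After step 4: p = 196 ← maximum
After step 5: p = 196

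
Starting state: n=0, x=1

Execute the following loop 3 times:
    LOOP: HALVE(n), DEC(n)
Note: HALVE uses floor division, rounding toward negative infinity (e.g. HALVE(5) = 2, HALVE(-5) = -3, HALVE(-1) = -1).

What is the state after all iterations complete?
n=-2, x=1

Iteration trace:
Start: n=0, x=1
After iteration 1: n=-1, x=1
After iteration 2: n=-2, x=1
After iteration 3: n=-2, x=1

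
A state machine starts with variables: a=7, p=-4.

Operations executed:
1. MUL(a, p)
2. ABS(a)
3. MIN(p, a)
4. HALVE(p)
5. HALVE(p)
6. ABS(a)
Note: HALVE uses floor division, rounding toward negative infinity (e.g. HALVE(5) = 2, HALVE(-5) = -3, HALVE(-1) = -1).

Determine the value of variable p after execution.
p = -1

Tracing execution:
Step 1: MUL(a, p) → p = -4
Step 2: ABS(a) → p = -4
Step 3: MIN(p, a) → p = -4
Step 4: HALVE(p) → p = -2
Step 5: HALVE(p) → p = -1
Step 6: ABS(a) → p = -1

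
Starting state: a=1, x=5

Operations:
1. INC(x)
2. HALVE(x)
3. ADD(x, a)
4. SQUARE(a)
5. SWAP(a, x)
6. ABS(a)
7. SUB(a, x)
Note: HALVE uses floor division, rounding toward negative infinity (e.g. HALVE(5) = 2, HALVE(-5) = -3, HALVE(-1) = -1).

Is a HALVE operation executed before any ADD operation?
Yes

First HALVE: step 2
First ADD: step 3
Since 2 < 3, HALVE comes first.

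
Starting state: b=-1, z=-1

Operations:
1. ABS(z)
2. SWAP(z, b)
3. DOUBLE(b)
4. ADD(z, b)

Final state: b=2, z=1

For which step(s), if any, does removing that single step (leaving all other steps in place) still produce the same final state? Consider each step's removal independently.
None - removing any single step changes the final result

Testing removal of each single step:
Without step 1: final = b=-2, z=-3 (different)
Without step 2: final = b=-2, z=-1 (different)
Without step 3: final = b=1, z=0 (different)
Without step 4: final = b=2, z=-1 (different)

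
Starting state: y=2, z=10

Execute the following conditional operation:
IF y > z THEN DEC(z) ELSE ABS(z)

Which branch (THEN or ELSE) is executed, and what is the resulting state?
Branch: ELSE, Final state: y=2, z=10

Evaluating condition: y > z
y = 2, z = 10
Condition is False, so ELSE branch executes
After ABS(z): y=2, z=10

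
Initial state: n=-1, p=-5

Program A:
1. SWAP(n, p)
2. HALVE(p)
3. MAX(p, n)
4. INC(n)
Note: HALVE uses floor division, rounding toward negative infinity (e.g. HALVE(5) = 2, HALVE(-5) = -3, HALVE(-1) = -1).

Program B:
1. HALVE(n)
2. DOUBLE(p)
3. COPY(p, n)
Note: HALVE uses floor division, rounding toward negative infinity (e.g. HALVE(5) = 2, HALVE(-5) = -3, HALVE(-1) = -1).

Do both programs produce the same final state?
No

Program A final state: n=-4, p=-1
Program B final state: n=-1, p=-1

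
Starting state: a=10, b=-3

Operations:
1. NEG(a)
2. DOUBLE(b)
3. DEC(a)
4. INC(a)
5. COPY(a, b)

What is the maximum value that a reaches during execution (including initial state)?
10

Values of a at each step:
Initial: a = 10 ← maximum
After step 1: a = -10
After step 2: a = -10
After step 3: a = -11
After step 4: a = -10
After step 5: a = -6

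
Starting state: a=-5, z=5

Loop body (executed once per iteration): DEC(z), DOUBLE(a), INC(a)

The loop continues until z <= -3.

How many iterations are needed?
8

Tracing iterations:
Initial: a=-5, z=5
After iteration 1: a=-9, z=4
After iteration 2: a=-17, z=3
After iteration 3: a=-33, z=2
After iteration 4: a=-65, z=1
After iteration 5: a=-129, z=0
After iteration 6: a=-257, z=-1
After iteration 7: a=-513, z=-2
After iteration 8: a=-1025, z=-3
z <= -3 now holds, so the loop exits after 8 iterations.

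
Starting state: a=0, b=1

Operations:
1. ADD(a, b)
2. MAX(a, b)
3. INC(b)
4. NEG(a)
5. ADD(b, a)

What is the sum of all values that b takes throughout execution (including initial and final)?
8

Values of b at each step:
Initial: b = 1
After step 1: b = 1
After step 2: b = 1
After step 3: b = 2
After step 4: b = 2
After step 5: b = 1
Sum = 1 + 1 + 1 + 2 + 2 + 1 = 8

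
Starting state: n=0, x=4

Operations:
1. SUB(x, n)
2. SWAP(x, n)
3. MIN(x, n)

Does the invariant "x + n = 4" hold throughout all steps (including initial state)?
Yes

The invariant holds at every step.

State at each step:
Initial: n=0, x=4
After step 1: n=0, x=4
After step 2: n=4, x=0
After step 3: n=4, x=0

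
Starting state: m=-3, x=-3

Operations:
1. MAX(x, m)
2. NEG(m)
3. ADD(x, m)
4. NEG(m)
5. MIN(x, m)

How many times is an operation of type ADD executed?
1

Counting ADD operations:
Step 3: ADD(x, m) ← ADD
Total: 1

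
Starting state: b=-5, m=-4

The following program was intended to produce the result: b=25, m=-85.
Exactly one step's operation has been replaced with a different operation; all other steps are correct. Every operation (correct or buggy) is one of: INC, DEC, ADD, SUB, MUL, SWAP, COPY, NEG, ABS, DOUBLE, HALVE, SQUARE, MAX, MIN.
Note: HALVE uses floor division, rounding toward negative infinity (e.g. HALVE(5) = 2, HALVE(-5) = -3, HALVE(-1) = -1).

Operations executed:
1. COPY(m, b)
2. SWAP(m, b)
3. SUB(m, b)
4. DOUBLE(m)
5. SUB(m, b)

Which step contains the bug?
Step 2

Trace with buggy code:
Initial: b=-5, m=-4
After step 1: b=-5, m=-5
After step 2: b=-5, m=-5
After step 3: b=-5, m=0
After step 4: b=-5, m=0
After step 5: b=-5, m=5
Actual final b=-5, m=5 ≠ expected b=25, m=-85.
Step 2 is the only position where a single-operation replacement can produce the expected result.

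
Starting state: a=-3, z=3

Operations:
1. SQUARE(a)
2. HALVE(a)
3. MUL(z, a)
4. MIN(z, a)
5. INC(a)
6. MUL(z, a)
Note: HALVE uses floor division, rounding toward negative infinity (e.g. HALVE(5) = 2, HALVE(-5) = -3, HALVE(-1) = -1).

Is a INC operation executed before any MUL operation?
No

First INC: step 5
First MUL: step 3
Since 5 > 3, MUL comes first.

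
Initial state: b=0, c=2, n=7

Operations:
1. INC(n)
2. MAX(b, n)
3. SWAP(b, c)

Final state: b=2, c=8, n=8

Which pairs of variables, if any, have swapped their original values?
None

Comparing initial and final values:
c: 2 → 8
b: 0 → 2
n: 7 → 8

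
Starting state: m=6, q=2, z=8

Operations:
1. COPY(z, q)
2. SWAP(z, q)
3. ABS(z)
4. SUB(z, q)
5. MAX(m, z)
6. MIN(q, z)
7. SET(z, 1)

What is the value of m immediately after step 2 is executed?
m = 6

Tracing m through execution:
Initial: m = 6
After step 1 (COPY(z, q)): m = 6
After step 2 (SWAP(z, q)): m = 6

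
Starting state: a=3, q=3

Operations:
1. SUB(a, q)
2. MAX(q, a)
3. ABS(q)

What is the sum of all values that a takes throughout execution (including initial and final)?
3

Values of a at each step:
Initial: a = 3
After step 1: a = 0
After step 2: a = 0
After step 3: a = 0
Sum = 3 + 0 + 0 + 0 = 3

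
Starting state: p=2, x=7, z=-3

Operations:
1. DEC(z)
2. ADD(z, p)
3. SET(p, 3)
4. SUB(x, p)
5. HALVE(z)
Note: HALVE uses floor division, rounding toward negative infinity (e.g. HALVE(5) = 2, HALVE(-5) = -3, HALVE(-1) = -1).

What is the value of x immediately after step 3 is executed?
x = 7

Tracing x through execution:
Initial: x = 7
After step 1 (DEC(z)): x = 7
After step 2 (ADD(z, p)): x = 7
After step 3 (SET(p, 3)): x = 7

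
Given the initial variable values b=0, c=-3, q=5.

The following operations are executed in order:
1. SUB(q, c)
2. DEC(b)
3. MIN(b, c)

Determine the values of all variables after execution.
{b: -3, c: -3, q: 8}

Step-by-step execution:
Initial: b=0, c=-3, q=5
After step 1 (SUB(q, c)): b=0, c=-3, q=8
After step 2 (DEC(b)): b=-1, c=-3, q=8
After step 3 (MIN(b, c)): b=-3, c=-3, q=8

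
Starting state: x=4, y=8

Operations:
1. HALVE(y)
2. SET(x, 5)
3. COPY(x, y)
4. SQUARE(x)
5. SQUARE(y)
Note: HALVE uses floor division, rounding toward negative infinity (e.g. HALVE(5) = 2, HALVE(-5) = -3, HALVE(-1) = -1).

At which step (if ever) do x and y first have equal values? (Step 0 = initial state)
Step 1

x and y first become equal after step 1.

Comparing values at each step:
Initial: x=4, y=8
After step 1: x=4, y=4 ← equal!
After step 2: x=5, y=4
After step 3: x=4, y=4 ← equal!
After step 4: x=16, y=4
After step 5: x=16, y=16 ← equal!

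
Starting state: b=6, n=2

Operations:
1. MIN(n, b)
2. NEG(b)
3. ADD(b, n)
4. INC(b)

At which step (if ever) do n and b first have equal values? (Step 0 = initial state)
Never

n and b never become equal during execution.

Comparing values at each step:
Initial: n=2, b=6
After step 1: n=2, b=6
After step 2: n=2, b=-6
After step 3: n=2, b=-4
After step 4: n=2, b=-3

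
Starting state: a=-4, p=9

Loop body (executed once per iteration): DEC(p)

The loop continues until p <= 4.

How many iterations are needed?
5

Tracing iterations:
Initial: a=-4, p=9
After iteration 1: a=-4, p=8
After iteration 2: a=-4, p=7
After iteration 3: a=-4, p=6
After iteration 4: a=-4, p=5
After iteration 5: a=-4, p=4
p <= 4 now holds, so the loop exits after 5 iterations.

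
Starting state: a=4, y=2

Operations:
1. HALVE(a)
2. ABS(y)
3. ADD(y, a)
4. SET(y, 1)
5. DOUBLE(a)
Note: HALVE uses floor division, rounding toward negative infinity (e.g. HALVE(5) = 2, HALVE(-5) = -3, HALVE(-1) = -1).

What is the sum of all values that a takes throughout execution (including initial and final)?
16

Values of a at each step:
Initial: a = 4
After step 1: a = 2
After step 2: a = 2
After step 3: a = 2
After step 4: a = 2
After step 5: a = 4
Sum = 4 + 2 + 2 + 2 + 2 + 4 = 16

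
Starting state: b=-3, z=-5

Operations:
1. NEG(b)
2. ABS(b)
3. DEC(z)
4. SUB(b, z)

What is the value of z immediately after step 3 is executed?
z = -6

Tracing z through execution:
Initial: z = -5
After step 1 (NEG(b)): z = -5
After step 2 (ABS(b)): z = -5
After step 3 (DEC(z)): z = -6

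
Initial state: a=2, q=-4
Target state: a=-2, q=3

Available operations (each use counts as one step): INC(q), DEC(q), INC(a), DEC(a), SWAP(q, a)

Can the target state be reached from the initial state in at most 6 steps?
Yes

Path (4 steps): INC(q) → INC(q) → INC(a) → SWAP(q, a)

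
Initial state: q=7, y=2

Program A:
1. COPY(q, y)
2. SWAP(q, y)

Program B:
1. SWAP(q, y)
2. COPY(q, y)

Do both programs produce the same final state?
No

Program A final state: q=2, y=2
Program B final state: q=7, y=7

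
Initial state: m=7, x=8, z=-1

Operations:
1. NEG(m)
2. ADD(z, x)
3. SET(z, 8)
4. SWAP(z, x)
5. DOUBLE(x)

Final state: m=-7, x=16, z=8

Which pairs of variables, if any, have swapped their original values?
None

Comparing initial and final values:
z: -1 → 8
m: 7 → -7
x: 8 → 16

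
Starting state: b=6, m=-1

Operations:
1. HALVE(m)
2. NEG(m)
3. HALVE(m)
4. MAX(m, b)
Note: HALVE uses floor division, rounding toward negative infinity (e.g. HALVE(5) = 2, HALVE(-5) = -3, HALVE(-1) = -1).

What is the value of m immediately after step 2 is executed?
m = 1

Tracing m through execution:
Initial: m = -1
After step 1 (HALVE(m)): m = -1
After step 2 (NEG(m)): m = 1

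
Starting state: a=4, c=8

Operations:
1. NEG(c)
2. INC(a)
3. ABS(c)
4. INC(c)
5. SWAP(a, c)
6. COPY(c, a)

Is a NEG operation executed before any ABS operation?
Yes

First NEG: step 1
First ABS: step 3
Since 1 < 3, NEG comes first.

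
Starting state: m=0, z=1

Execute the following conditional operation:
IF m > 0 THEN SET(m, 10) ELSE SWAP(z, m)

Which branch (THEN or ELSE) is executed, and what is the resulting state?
Branch: ELSE, Final state: m=1, z=0

Evaluating condition: m > 0
m = 0
Condition is False, so ELSE branch executes
After SWAP(z, m): m=1, z=0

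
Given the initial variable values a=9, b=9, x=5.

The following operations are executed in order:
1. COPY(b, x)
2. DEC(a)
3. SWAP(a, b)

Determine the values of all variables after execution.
{a: 5, b: 8, x: 5}

Step-by-step execution:
Initial: a=9, b=9, x=5
After step 1 (COPY(b, x)): a=9, b=5, x=5
After step 2 (DEC(a)): a=8, b=5, x=5
After step 3 (SWAP(a, b)): a=5, b=8, x=5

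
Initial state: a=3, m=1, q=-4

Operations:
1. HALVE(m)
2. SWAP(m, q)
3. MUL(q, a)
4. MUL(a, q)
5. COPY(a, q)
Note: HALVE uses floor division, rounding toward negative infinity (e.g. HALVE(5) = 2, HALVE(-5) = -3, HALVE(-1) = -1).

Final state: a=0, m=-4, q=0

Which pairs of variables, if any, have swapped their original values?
None

Comparing initial and final values:
q: -4 → 0
a: 3 → 0
m: 1 → -4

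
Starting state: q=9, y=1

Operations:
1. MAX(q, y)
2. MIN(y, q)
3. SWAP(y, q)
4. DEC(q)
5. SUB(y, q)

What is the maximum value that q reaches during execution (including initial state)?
9

Values of q at each step:
Initial: q = 9 ← maximum
After step 1: q = 9
After step 2: q = 9
After step 3: q = 1
After step 4: q = 0
After step 5: q = 0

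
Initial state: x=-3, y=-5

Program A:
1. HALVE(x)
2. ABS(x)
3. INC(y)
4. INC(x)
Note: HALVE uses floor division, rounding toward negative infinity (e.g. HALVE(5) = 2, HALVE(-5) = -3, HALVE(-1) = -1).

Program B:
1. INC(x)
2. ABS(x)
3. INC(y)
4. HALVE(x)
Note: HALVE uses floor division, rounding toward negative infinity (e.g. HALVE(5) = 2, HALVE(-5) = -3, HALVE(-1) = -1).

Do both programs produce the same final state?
No

Program A final state: x=3, y=-4
Program B final state: x=1, y=-4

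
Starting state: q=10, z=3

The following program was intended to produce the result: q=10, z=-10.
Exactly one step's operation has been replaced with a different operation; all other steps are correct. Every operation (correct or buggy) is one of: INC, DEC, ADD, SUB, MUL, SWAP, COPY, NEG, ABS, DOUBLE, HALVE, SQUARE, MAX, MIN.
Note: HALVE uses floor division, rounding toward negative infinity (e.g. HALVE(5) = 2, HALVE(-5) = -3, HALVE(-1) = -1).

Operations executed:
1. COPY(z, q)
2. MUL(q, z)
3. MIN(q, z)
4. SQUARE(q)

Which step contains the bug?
Step 4

Trace with buggy code:
Initial: q=10, z=3
After step 1: q=10, z=10
After step 2: q=100, z=10
After step 3: q=10, z=10
After step 4: q=100, z=10
Actual final q=100, z=10 ≠ expected q=10, z=-10.
Step 4 is the only position where a single-operation replacement can produce the expected result.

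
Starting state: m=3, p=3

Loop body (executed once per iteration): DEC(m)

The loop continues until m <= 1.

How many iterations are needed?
2

Tracing iterations:
Initial: m=3, p=3
After iteration 1: m=2, p=3
After iteration 2: m=1, p=3
m <= 1 now holds, so the loop exits after 2 iterations.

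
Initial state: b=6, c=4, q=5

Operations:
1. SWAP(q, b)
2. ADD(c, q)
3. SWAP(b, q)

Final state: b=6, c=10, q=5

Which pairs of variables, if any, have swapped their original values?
None

Comparing initial and final values:
q: 5 → 5
c: 4 → 10
b: 6 → 6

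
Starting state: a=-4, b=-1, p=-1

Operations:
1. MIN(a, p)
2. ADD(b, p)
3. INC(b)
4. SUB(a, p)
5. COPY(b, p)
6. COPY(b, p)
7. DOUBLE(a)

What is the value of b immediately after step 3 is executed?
b = -1

Tracing b through execution:
Initial: b = -1
After step 1 (MIN(a, p)): b = -1
After step 2 (ADD(b, p)): b = -2
After step 3 (INC(b)): b = -1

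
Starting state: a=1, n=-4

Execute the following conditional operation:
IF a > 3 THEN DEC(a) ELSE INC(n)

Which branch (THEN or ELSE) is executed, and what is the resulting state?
Branch: ELSE, Final state: a=1, n=-3

Evaluating condition: a > 3
a = 1
Condition is False, so ELSE branch executes
After INC(n): a=1, n=-3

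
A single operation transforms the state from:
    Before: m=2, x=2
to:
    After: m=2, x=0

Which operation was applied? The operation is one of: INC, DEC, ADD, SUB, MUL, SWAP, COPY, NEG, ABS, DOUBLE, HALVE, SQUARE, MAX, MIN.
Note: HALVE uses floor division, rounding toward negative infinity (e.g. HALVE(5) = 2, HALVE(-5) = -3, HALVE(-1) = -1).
SUB(x, m)

Analyzing the change:
Before: m=2, x=2
After: m=2, x=0
Variable x changed from 2 to 0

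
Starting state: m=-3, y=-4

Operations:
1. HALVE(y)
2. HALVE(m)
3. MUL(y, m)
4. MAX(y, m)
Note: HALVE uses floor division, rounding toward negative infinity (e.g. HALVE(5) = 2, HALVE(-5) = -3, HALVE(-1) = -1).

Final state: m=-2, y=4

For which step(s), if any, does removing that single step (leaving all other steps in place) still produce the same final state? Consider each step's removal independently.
Step(s) 4

Testing removal of each single step:
Without step 1: final = m=-2, y=8 (different)
Without step 2: final = m=-3, y=6 (different)
Without step 3: final = m=-2, y=-2 (different)
Without step 4: final = m=-2, y=4 (same)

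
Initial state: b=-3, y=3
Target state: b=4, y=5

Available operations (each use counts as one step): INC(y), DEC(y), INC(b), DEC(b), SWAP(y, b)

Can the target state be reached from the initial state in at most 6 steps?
No

The target state cannot be reached within 6 steps.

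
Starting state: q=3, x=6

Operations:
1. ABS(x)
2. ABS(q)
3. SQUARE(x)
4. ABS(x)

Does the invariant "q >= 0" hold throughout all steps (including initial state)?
Yes

The invariant holds at every step.

State at each step:
Initial: q=3, x=6
After step 1: q=3, x=6
After step 2: q=3, x=6
After step 3: q=3, x=36
After step 4: q=3, x=36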